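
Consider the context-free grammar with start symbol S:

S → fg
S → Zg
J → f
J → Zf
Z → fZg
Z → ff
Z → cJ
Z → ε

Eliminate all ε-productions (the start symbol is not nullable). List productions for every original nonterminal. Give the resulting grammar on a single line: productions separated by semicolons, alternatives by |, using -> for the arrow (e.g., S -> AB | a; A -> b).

Nullable set: {Z}.
S -> Zg: Z nullable, giving Zg | g.
J -> Zf: Z nullable, giving Zf | f.
Drop Z -> ε.
Z -> fZg: Z nullable, giving fZg | fg.
Unchanged (no nullable symbols): S -> fg; J -> f; Z -> cJ; Z -> ff.

S -> g | Zg | fg; J -> f | Zf; Z -> cJ | ff | fg | fZg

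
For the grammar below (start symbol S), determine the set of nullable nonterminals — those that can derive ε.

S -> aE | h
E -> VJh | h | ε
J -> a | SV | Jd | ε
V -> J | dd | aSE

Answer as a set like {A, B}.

Directly nullable (have an ε-rule): {E, J}.
V is nullable via V -> J (every symbol on the right is already known nullable).
Not nullable: S — each has a terminal in every rule's right-hand side or depends on a non-nullable symbol.

{E, J, V}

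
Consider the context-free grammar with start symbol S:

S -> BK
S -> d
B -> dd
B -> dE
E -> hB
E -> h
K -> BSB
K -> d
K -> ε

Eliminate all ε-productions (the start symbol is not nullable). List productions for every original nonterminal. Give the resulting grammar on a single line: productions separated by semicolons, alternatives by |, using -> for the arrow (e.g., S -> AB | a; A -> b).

Nullable set: {K}.
S -> BK: K nullable, giving B | BK.
Drop K -> ε.
Unchanged (no nullable symbols): S -> d; B -> dE; B -> dd; E -> h; E -> hB; K -> BSB; K -> d.

S -> B | d | BK; B -> dE | dd; E -> h | hB; K -> d | BSB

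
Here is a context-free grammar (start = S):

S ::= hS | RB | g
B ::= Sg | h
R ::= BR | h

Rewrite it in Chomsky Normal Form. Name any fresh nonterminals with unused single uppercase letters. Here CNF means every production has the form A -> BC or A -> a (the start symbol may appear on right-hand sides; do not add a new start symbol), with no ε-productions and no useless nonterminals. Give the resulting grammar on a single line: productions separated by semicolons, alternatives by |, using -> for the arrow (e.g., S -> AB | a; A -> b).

No ε-productions.
No unit productions to eliminate.
TERM: introduce A -> g, C -> h and substitute in every rule of length ≥2.

S -> g | CS | RB; A -> g; B -> h | SA; C -> h; R -> h | BR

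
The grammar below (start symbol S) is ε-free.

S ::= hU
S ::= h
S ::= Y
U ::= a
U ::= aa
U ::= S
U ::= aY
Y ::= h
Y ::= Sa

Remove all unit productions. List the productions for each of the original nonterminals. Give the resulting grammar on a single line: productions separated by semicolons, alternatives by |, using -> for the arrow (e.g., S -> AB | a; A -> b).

S -> h | Sa | hU; U -> a | h | Sa | aY | aa | hU; Y -> h | Sa

Unit productions: S->Y, U->S.
Unit pairs (A ⇒* B via units): (S,Y), (U,S), (U,Y).
S: inherits non-unit rules of {S, Y} → Sa | h | hU.
U: inherits non-unit rules of {S, U, Y} → Sa | a | aY | aa | h | hU.
Y: inherits non-unit rules of {Y} → Sa | h.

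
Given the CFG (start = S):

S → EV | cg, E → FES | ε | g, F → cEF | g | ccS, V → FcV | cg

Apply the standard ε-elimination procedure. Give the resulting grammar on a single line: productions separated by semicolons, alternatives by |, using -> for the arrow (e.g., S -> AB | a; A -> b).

S -> V | EV | cg; E -> g | FS | FES; F -> g | cF | cEF | ccS; V -> cg | FcV

Nullable set: {E}.
S -> EV: E nullable, giving EV | V.
Drop E -> ε.
E -> FES: E nullable, giving FES | FS.
F -> cEF: E nullable, giving cEF | cF.
Unchanged (no nullable symbols): S -> cg; E -> g; F -> ccS; F -> g; V -> FcV; V -> cg.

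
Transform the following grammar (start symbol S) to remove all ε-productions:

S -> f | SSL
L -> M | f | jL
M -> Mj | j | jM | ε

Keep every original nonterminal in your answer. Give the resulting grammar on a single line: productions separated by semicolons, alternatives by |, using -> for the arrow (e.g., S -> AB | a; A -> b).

S -> f | SS | SSL; L -> M | f | j | jL; M -> j | Mj | jM

Nullable set: {L, M}.
S -> SSL: L nullable, giving SS | SSL.
L -> M: M nullable, giving M.
L -> jL: L nullable, giving j | jL.
Drop M -> ε.
M -> Mj: M nullable, giving Mj | j.
M -> jM: M nullable, giving j | jM.
Unchanged (no nullable symbols): S -> f; L -> f; M -> j.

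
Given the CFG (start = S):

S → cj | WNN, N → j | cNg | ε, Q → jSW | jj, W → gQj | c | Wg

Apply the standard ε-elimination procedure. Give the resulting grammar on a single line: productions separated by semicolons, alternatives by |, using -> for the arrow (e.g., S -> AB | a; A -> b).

S -> W | WN | cj | WNN; N -> j | cg | cNg; Q -> jj | jSW; W -> c | Wg | gQj

Nullable set: {N}.
S -> WNN: N, N nullable, giving W | WN | WNN.
Drop N -> ε.
N -> cNg: N nullable, giving cNg | cg.
Unchanged (no nullable symbols): S -> cj; N -> j; Q -> jSW; Q -> jj; W -> Wg; W -> c; W -> gQj.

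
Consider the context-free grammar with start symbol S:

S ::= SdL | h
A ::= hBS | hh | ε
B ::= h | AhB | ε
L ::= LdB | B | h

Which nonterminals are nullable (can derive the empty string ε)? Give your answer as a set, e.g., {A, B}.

{A, B, L}

Directly nullable (have an ε-rule): {A, B}.
L is nullable via L -> B (every symbol on the right is already known nullable).
Not nullable: S — each has a terminal in every rule's right-hand side or depends on a non-nullable symbol.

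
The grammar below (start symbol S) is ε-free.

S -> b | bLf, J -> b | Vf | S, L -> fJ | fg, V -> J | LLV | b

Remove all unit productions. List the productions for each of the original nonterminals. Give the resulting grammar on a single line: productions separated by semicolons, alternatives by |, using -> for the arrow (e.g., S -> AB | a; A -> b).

S -> b | bLf; J -> b | Vf | bLf; L -> fJ | fg; V -> b | Vf | LLV | bLf

Unit productions: J->S, V->J.
Unit pairs (A ⇒* B via units): (J,S), (V,J), (V,S).
S: inherits non-unit rules of {S} → b | bLf.
J: inherits non-unit rules of {J, S} → Vf | b | bLf.
L: inherits non-unit rules of {L} → fJ | fg.
V: inherits non-unit rules of {J, S, V} → LLV | Vf | b | bLf.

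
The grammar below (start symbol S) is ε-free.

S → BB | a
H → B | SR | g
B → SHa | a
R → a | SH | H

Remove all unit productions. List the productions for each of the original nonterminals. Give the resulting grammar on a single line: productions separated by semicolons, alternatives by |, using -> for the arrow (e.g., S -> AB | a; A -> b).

Unit productions: H->B, R->H.
Unit pairs (A ⇒* B via units): (H,B), (R,B), (R,H).
S: inherits non-unit rules of {S} → BB | a.
B: inherits non-unit rules of {B} → SHa | a.
H: inherits non-unit rules of {B, H} → SHa | SR | a | g.
R: inherits non-unit rules of {B, H, R} → SH | SHa | SR | a | g.

S -> a | BB; B -> a | SHa; H -> a | g | SR | SHa; R -> a | g | SH | SR | SHa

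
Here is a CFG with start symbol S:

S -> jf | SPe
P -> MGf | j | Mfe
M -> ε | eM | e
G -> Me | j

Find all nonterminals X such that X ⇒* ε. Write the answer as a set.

Directly nullable (have an ε-rule): {M}.
Not nullable: G, P, S — each has a terminal in every rule's right-hand side or depends on a non-nullable symbol.

{M}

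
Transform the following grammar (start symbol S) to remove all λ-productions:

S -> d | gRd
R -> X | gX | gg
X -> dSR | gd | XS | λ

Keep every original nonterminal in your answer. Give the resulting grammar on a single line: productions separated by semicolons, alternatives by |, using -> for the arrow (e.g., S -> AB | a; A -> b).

S -> d | gd | gRd; R -> X | g | gX | gg; X -> S | XS | dS | gd | dSR

Nullable set: {R, X}.
S -> gRd: R nullable, giving gRd | gd.
R -> X: X nullable, giving X.
R -> gX: X nullable, giving g | gX.
Drop X -> λ.
X -> XS: X nullable, giving S | XS.
X -> dSR: R nullable, giving dS | dSR.
Unchanged (no nullable symbols): S -> d; R -> gg; X -> gd.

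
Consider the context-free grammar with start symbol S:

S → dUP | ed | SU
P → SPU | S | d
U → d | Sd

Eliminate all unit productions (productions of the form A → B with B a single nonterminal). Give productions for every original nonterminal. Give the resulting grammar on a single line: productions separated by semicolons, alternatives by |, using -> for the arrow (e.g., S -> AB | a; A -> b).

Unit productions: P->S.
Unit pairs (A ⇒* B via units): (P,S).
S: inherits non-unit rules of {S} → SU | dUP | ed.
P: inherits non-unit rules of {P, S} → SPU | SU | d | dUP | ed.
U: inherits non-unit rules of {U} → Sd | d.

S -> SU | ed | dUP; P -> d | SU | ed | SPU | dUP; U -> d | Sd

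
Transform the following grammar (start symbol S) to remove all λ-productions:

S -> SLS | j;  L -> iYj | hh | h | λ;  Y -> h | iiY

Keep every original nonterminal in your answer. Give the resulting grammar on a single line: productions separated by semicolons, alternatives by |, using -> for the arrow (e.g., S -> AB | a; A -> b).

Nullable set: {L}.
S -> SLS: L nullable, giving SLS | SS.
Drop L -> λ.
Unchanged (no nullable symbols): S -> j; L -> h; L -> hh; L -> iYj; Y -> h; Y -> iiY.

S -> j | SS | SLS; L -> h | hh | iYj; Y -> h | iiY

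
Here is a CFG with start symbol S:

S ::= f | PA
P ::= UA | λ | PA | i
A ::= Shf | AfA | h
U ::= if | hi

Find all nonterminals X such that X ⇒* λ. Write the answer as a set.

{P}

Directly nullable (have an ε-rule): {P}.
Not nullable: A, S, U — each has a terminal in every rule's right-hand side or depends on a non-nullable symbol.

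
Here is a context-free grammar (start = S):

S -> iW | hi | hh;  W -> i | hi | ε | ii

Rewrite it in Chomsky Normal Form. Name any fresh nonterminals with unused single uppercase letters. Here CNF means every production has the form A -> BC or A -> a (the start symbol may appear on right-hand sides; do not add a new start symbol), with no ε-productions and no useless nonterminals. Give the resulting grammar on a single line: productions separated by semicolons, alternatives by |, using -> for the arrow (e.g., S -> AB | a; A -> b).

Nullable: {W}; after ε-elimination: S -> i | hh | hi | iW; W -> i | hi | ii.
No unit productions to eliminate.
TERM: introduce A -> h, B -> i and substitute in every rule of length ≥2.

S -> i | AA | AB | BW; A -> h; B -> i; W -> i | AB | BB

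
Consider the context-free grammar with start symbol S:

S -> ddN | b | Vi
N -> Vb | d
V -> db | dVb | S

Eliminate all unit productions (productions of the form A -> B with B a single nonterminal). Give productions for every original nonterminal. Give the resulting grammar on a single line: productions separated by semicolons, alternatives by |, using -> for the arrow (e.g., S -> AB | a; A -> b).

S -> b | Vi | ddN; N -> d | Vb; V -> b | Vi | db | dVb | ddN

Unit productions: V->S.
Unit pairs (A ⇒* B via units): (V,S).
S: inherits non-unit rules of {S} → Vi | b | ddN.
N: inherits non-unit rules of {N} → Vb | d.
V: inherits non-unit rules of {S, V} → Vi | b | dVb | db | ddN.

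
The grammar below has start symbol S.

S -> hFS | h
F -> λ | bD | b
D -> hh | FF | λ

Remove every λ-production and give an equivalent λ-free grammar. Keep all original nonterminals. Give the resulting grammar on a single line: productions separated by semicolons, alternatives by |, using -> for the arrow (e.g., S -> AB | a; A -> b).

Nullable set: {D, F}.
S -> hFS: F nullable, giving hFS | hS.
Drop D -> λ.
D -> FF: F, F nullable, giving F | FF.
Drop F -> λ.
F -> bD: D nullable, giving b | bD.
Unchanged (no nullable symbols): S -> h; D -> hh; F -> b.

S -> h | hS | hFS; D -> F | FF | hh; F -> b | bD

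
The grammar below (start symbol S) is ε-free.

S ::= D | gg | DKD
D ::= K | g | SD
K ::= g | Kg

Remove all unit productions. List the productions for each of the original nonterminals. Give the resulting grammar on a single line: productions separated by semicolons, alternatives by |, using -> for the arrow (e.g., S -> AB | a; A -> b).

Unit productions: D->K, S->D.
Unit pairs (A ⇒* B via units): (D,K), (S,D), (S,K).
S: inherits non-unit rules of {D, K, S} → DKD | Kg | SD | g | gg.
D: inherits non-unit rules of {D, K} → Kg | SD | g.
K: inherits non-unit rules of {K} → Kg | g.

S -> g | Kg | SD | gg | DKD; D -> g | Kg | SD; K -> g | Kg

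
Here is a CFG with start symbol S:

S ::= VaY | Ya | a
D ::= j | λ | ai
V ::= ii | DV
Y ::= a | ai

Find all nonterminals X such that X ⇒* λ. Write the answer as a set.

{D}

Directly nullable (have an ε-rule): {D}.
Not nullable: S, V, Y — each has a terminal in every rule's right-hand side or depends on a non-nullable symbol.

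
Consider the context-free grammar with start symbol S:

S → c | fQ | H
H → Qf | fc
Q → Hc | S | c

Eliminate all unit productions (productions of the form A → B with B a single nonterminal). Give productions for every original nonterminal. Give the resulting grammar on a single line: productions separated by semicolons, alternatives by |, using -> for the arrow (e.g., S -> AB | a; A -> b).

S -> c | Qf | fQ | fc; H -> Qf | fc; Q -> c | Hc | Qf | fQ | fc

Unit productions: Q->S, S->H.
Unit pairs (A ⇒* B via units): (Q,H), (Q,S), (S,H).
S: inherits non-unit rules of {H, S} → Qf | c | fQ | fc.
H: inherits non-unit rules of {H} → Qf | fc.
Q: inherits non-unit rules of {H, Q, S} → Hc | Qf | c | fQ | fc.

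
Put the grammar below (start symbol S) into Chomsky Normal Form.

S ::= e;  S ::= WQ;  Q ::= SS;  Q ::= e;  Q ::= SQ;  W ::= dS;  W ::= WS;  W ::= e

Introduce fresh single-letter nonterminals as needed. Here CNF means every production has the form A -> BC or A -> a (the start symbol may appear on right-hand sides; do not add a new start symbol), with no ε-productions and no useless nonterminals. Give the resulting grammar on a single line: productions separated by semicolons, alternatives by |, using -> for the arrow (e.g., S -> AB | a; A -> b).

S -> e | WQ; A -> d; Q -> e | SQ | SS; W -> e | AS | WS

No ε-productions.
No unit productions to eliminate.
TERM: introduce A -> d and substitute in every rule of length ≥2.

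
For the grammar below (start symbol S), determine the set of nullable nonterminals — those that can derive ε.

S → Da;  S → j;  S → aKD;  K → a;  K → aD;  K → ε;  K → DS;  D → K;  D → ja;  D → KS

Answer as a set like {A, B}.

{D, K}

Directly nullable (have an ε-rule): {K}.
D is nullable via D -> K (every symbol on the right is already known nullable).
Not nullable: S — each has a terminal in every rule's right-hand side or depends on a non-nullable symbol.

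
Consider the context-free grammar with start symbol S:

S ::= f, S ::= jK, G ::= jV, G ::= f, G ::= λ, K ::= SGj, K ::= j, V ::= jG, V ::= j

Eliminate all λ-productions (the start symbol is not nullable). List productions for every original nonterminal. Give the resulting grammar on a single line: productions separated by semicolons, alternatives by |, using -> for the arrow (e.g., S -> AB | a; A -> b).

S -> f | jK; G -> f | jV; K -> j | Sj | SGj; V -> j | jG

Nullable set: {G}.
Drop G -> λ.
K -> SGj: G nullable, giving SGj | Sj.
V -> jG: G nullable, giving j | jG.
Unchanged (no nullable symbols): S -> f; S -> jK; G -> f; G -> jV; K -> j; V -> j.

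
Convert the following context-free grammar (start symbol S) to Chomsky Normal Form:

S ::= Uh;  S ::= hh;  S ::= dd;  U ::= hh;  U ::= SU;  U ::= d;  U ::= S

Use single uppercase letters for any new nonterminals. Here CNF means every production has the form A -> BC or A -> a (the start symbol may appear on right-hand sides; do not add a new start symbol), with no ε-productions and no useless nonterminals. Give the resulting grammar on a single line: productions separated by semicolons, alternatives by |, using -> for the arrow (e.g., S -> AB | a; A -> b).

No ε-productions.
After unit-elimination: S -> Uh | dd | hh; U -> d | SU | Uh | dd | hh.
TERM: introduce B -> d, A -> h and substitute in every rule of length ≥2.

S -> AA | BB | UA; A -> h; B -> d; U -> d | AA | BB | SU | UA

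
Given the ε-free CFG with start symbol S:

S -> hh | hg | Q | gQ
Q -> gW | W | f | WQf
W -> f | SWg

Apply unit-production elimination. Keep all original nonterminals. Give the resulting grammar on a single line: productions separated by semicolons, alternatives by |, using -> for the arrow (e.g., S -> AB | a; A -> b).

S -> f | gQ | gW | hg | hh | SWg | WQf; Q -> f | gW | SWg | WQf; W -> f | SWg

Unit productions: Q->W, S->Q.
Unit pairs (A ⇒* B via units): (Q,W), (S,Q), (S,W).
S: inherits non-unit rules of {Q, S, W} → SWg | WQf | f | gQ | gW | hg | hh.
Q: inherits non-unit rules of {Q, W} → SWg | WQf | f | gW.
W: inherits non-unit rules of {W} → SWg | f.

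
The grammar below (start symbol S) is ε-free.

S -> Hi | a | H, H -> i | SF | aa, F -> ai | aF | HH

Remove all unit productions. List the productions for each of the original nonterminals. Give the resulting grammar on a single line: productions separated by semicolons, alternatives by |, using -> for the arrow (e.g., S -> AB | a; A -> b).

S -> a | i | Hi | SF | aa; F -> HH | aF | ai; H -> i | SF | aa

Unit productions: S->H.
Unit pairs (A ⇒* B via units): (S,H).
S: inherits non-unit rules of {H, S} → Hi | SF | a | aa | i.
F: inherits non-unit rules of {F} → HH | aF | ai.
H: inherits non-unit rules of {H} → SF | aa | i.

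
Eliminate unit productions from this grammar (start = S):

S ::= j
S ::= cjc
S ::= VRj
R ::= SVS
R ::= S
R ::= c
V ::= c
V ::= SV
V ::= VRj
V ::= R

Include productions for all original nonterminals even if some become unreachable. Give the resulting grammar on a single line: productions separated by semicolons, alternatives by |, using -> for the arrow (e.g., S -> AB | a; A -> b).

S -> j | VRj | cjc; R -> c | j | SVS | VRj | cjc; V -> c | j | SV | SVS | VRj | cjc

Unit productions: R->S, V->R.
Unit pairs (A ⇒* B via units): (R,S), (V,R), (V,S).
S: inherits non-unit rules of {S} → VRj | cjc | j.
R: inherits non-unit rules of {R, S} → SVS | VRj | c | cjc | j.
V: inherits non-unit rules of {R, S, V} → SV | SVS | VRj | c | cjc | j.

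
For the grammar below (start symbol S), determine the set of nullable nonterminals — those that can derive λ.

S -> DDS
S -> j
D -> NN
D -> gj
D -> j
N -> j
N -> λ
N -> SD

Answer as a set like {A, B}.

{D, N}

Directly nullable (have an ε-rule): {N}.
D is nullable via D -> NN (every symbol on the right is already known nullable).
Not nullable: S — each has a terminal in every rule's right-hand side or depends on a non-nullable symbol.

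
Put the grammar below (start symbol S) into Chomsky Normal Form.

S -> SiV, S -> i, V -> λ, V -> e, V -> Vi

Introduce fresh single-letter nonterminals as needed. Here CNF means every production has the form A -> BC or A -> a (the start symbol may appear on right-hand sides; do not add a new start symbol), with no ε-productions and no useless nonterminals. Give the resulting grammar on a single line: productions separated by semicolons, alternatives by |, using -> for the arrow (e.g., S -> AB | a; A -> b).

S -> i | SA | SB; A -> i; B -> AV; V -> e | i | VA

Nullable: {V}; after ε-elimination: S -> i | Si | SiV; V -> e | i | Vi.
No unit productions to eliminate.
TERM: introduce A -> i and substitute in every rule of length ≥2.
BIN: S -> SAV becomes S -> SB, B -> AV.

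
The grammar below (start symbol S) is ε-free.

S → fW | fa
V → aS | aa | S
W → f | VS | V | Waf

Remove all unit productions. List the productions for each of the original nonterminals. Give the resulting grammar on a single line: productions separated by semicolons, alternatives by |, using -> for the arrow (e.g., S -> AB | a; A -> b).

S -> fW | fa; V -> aS | aa | fW | fa; W -> f | VS | aS | aa | fW | fa | Waf

Unit productions: V->S, W->V.
Unit pairs (A ⇒* B via units): (V,S), (W,S), (W,V).
S: inherits non-unit rules of {S} → fW | fa.
V: inherits non-unit rules of {S, V} → aS | aa | fW | fa.
W: inherits non-unit rules of {S, V, W} → VS | Waf | aS | aa | f | fW | fa.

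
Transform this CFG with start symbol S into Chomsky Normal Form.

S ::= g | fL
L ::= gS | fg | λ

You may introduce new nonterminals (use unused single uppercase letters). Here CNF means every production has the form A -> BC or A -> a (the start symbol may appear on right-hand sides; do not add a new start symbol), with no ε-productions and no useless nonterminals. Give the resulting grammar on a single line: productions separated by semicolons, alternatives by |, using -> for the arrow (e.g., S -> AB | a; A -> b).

Nullable: {L}; after ε-elimination: S -> f | g | fL; L -> fg | gS.
No unit productions to eliminate.
TERM: introduce A -> f, B -> g and substitute in every rule of length ≥2.

S -> f | g | AL; A -> f; B -> g; L -> AB | BS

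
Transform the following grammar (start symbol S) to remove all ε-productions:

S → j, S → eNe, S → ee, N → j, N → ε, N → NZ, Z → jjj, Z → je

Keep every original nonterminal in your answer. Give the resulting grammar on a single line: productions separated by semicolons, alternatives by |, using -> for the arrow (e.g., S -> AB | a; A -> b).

S -> j | ee | eNe; N -> Z | j | NZ; Z -> je | jjj

Nullable set: {N}.
S -> eNe: N nullable, giving eNe | ee.
Drop N -> ε.
N -> NZ: N nullable, giving NZ | Z.
Unchanged (no nullable symbols): S -> ee; S -> j; N -> j; Z -> je; Z -> jjj.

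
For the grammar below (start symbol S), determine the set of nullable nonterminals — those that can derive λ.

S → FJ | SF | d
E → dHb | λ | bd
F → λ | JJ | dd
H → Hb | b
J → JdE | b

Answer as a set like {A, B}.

{E, F}

Directly nullable (have an ε-rule): {E, F}.
Not nullable: H, J, S — each has a terminal in every rule's right-hand side or depends on a non-nullable symbol.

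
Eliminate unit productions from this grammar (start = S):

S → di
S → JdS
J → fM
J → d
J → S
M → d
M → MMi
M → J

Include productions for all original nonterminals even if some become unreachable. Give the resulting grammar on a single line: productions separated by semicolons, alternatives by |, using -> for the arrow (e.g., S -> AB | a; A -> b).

S -> di | JdS; J -> d | di | fM | JdS; M -> d | di | fM | JdS | MMi

Unit productions: J->S, M->J.
Unit pairs (A ⇒* B via units): (J,S), (M,J), (M,S).
S: inherits non-unit rules of {S} → JdS | di.
J: inherits non-unit rules of {J, S} → JdS | d | di | fM.
M: inherits non-unit rules of {J, M, S} → JdS | MMi | d | di | fM.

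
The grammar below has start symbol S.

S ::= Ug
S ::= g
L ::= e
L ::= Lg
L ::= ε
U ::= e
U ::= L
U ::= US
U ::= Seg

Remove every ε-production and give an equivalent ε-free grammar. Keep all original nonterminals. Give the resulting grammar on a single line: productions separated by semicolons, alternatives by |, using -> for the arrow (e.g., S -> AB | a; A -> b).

Nullable set: {L, U}.
S -> Ug: U nullable, giving Ug | g.
Drop L -> ε.
L -> Lg: L nullable, giving Lg | g.
U -> L: L nullable, giving L.
U -> US: U nullable, giving S | US.
Unchanged (no nullable symbols): S -> g; L -> e; U -> Seg; U -> e.

S -> g | Ug; L -> e | g | Lg; U -> L | S | e | US | Seg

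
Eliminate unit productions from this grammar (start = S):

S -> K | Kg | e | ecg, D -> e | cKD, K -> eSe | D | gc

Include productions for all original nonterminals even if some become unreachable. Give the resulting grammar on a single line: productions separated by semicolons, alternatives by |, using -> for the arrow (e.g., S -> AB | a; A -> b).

S -> e | Kg | gc | cKD | eSe | ecg; D -> e | cKD; K -> e | gc | cKD | eSe

Unit productions: K->D, S->K.
Unit pairs (A ⇒* B via units): (K,D), (S,D), (S,K).
S: inherits non-unit rules of {D, K, S} → Kg | cKD | e | eSe | ecg | gc.
D: inherits non-unit rules of {D} → cKD | e.
K: inherits non-unit rules of {D, K} → cKD | e | eSe | gc.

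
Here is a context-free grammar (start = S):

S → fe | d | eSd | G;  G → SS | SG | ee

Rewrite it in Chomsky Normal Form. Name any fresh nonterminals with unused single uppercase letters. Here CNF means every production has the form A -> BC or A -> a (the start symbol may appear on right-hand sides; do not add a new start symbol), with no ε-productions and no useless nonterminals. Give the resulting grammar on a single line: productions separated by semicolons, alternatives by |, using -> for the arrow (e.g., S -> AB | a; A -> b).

No ε-productions.
After unit-elimination: S -> d | SG | SS | ee | fe | eSd; G -> SG | SS | ee.
TERM: introduce B -> d, A -> e, C -> f and substitute in every rule of length ≥2.
BIN: S -> ASB becomes S -> AD, D -> SB.

S -> d | AA | AD | CA | SG | SS; A -> e; B -> d; C -> f; D -> SB; G -> AA | SG | SS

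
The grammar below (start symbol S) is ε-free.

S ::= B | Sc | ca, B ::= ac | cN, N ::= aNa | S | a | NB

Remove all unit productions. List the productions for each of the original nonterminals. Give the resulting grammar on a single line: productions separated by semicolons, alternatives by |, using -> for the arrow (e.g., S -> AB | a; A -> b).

S -> Sc | ac | cN | ca; B -> ac | cN; N -> a | NB | Sc | ac | cN | ca | aNa

Unit productions: N->S, S->B.
Unit pairs (A ⇒* B via units): (N,B), (N,S), (S,B).
S: inherits non-unit rules of {B, S} → Sc | ac | cN | ca.
B: inherits non-unit rules of {B} → ac | cN.
N: inherits non-unit rules of {B, N, S} → NB | Sc | a | aNa | ac | cN | ca.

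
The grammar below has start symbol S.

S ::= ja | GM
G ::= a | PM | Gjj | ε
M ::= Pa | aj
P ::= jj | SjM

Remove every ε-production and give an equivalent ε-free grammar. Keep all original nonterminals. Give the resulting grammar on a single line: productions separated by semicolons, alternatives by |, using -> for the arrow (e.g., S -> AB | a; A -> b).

S -> M | GM | ja; G -> a | PM | jj | Gjj; M -> Pa | aj; P -> jj | SjM

Nullable set: {G}.
S -> GM: G nullable, giving GM | M.
Drop G -> ε.
G -> Gjj: G nullable, giving Gjj | jj.
Unchanged (no nullable symbols): S -> ja; G -> PM; G -> a; M -> Pa; M -> aj; P -> SjM; P -> jj.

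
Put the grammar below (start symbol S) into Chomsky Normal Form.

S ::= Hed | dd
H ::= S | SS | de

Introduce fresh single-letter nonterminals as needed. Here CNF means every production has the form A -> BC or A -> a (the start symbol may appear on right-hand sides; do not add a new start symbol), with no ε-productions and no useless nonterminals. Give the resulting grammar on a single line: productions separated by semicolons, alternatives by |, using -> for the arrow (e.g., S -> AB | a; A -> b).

No ε-productions.
After unit-elimination: S -> dd | Hed; H -> SS | dd | de | Hed.
TERM: introduce B -> d, A -> e and substitute in every rule of length ≥2.
BIN: H -> HAB becomes H -> HC, C -> AB; S -> HAB becomes S -> HD, D -> AB.

S -> BB | HD; A -> e; B -> d; C -> AB; D -> AB; H -> BA | BB | HC | SS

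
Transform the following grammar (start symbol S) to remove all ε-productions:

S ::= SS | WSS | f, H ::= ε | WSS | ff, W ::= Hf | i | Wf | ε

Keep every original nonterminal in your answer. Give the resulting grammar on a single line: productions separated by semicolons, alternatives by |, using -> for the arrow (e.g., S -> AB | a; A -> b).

S -> f | SS | WSS; H -> SS | ff | WSS; W -> f | i | Hf | Wf

Nullable set: {H, W}.
S -> WSS: W nullable, giving SS | WSS.
Drop H -> ε.
H -> WSS: W nullable, giving SS | WSS.
Drop W -> ε.
W -> Hf: H nullable, giving Hf | f.
W -> Wf: W nullable, giving Wf | f.
Unchanged (no nullable symbols): S -> SS; S -> f; H -> ff; W -> i.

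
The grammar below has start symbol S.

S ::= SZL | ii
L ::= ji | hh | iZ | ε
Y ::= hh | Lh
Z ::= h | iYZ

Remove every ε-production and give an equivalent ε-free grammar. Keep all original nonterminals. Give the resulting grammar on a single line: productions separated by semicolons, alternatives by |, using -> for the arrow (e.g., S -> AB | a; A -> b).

S -> SZ | ii | SZL; L -> hh | iZ | ji; Y -> h | Lh | hh; Z -> h | iYZ

Nullable set: {L}.
S -> SZL: L nullable, giving SZ | SZL.
Drop L -> ε.
Y -> Lh: L nullable, giving Lh | h.
Unchanged (no nullable symbols): S -> ii; L -> hh; L -> iZ; L -> ji; Y -> hh; Z -> h; Z -> iYZ.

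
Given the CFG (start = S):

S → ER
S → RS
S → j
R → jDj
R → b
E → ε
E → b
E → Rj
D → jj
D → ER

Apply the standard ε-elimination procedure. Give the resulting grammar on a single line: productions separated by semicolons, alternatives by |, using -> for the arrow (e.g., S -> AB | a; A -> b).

S -> R | j | ER | RS; D -> R | ER | jj; E -> b | Rj; R -> b | jDj

Nullable set: {E}.
S -> ER: E nullable, giving ER | R.
D -> ER: E nullable, giving ER | R.
Drop E -> ε.
Unchanged (no nullable symbols): S -> RS; S -> j; D -> jj; E -> Rj; E -> b; R -> b; R -> jDj.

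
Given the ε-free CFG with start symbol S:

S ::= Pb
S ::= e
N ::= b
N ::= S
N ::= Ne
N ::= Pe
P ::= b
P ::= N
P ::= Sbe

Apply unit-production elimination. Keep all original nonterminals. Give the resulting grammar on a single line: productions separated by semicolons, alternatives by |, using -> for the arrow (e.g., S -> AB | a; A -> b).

S -> e | Pb; N -> b | e | Ne | Pb | Pe; P -> b | e | Ne | Pb | Pe | Sbe

Unit productions: N->S, P->N.
Unit pairs (A ⇒* B via units): (N,S), (P,N), (P,S).
S: inherits non-unit rules of {S} → Pb | e.
N: inherits non-unit rules of {N, S} → Ne | Pb | Pe | b | e.
P: inherits non-unit rules of {N, P, S} → Ne | Pb | Pe | Sbe | b | e.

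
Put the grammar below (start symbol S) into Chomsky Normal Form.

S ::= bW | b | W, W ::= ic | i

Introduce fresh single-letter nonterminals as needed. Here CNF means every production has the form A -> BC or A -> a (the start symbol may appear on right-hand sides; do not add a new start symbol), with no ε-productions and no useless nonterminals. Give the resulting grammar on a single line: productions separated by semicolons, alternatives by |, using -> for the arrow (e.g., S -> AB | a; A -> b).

No ε-productions.
After unit-elimination: S -> b | i | bW | ic; W -> i | ic.
TERM: introduce A -> b, C -> c, B -> i and substitute in every rule of length ≥2.

S -> b | i | AW | BC; A -> b; B -> i; C -> c; W -> i | BC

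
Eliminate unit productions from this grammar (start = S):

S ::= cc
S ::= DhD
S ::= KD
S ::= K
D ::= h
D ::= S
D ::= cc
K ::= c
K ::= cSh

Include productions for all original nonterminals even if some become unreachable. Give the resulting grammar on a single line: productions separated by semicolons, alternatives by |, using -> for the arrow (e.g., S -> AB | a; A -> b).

S -> c | KD | cc | DhD | cSh; D -> c | h | KD | cc | DhD | cSh; K -> c | cSh

Unit productions: D->S, S->K.
Unit pairs (A ⇒* B via units): (D,K), (D,S), (S,K).
S: inherits non-unit rules of {K, S} → DhD | KD | c | cSh | cc.
D: inherits non-unit rules of {D, K, S} → DhD | KD | c | cSh | cc | h.
K: inherits non-unit rules of {K} → c | cSh.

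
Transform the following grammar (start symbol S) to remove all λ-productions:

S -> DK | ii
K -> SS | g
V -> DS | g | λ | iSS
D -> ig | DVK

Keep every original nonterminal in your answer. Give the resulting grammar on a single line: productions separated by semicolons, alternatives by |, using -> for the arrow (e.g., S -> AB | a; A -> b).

S -> DK | ii; D -> DK | ig | DVK; K -> g | SS; V -> g | DS | iSS

Nullable set: {V}.
D -> DVK: V nullable, giving DK | DVK.
Drop V -> λ.
Unchanged (no nullable symbols): S -> DK; S -> ii; D -> ig; K -> SS; K -> g; V -> DS; V -> g; V -> iSS.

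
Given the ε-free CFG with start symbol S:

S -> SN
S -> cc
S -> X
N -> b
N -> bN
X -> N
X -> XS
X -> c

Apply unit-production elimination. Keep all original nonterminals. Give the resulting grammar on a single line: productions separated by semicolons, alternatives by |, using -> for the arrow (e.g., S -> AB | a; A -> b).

S -> b | c | SN | XS | bN | cc; N -> b | bN; X -> b | c | XS | bN

Unit productions: S->X, X->N.
Unit pairs (A ⇒* B via units): (S,N), (S,X), (X,N).
S: inherits non-unit rules of {N, S, X} → SN | XS | b | bN | c | cc.
N: inherits non-unit rules of {N} → b | bN.
X: inherits non-unit rules of {N, X} → XS | b | bN | c.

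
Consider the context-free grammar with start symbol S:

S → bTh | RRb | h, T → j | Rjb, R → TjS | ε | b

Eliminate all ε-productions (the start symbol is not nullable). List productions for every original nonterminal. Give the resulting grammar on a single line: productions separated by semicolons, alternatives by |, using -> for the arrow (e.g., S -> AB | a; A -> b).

Nullable set: {R}.
S -> RRb: R, R nullable, giving RRb | Rb | b.
Drop R -> ε.
T -> Rjb: R nullable, giving Rjb | jb.
Unchanged (no nullable symbols): S -> bTh; S -> h; R -> TjS; R -> b; T -> j.

S -> b | h | Rb | RRb | bTh; R -> b | TjS; T -> j | jb | Rjb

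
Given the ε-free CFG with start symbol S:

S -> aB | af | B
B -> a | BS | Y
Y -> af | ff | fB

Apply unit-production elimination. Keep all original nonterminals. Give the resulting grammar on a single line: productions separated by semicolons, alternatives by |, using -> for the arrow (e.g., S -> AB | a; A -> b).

S -> a | BS | aB | af | fB | ff; B -> a | BS | af | fB | ff; Y -> af | fB | ff

Unit productions: B->Y, S->B.
Unit pairs (A ⇒* B via units): (B,Y), (S,B), (S,Y).
S: inherits non-unit rules of {B, S, Y} → BS | a | aB | af | fB | ff.
B: inherits non-unit rules of {B, Y} → BS | a | af | fB | ff.
Y: inherits non-unit rules of {Y} → af | fB | ff.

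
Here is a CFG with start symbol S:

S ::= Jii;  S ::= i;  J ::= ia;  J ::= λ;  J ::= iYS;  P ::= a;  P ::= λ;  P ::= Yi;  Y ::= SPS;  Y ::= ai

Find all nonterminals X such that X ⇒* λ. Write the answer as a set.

Directly nullable (have an ε-rule): {J, P}.
Not nullable: S, Y — each has a terminal in every rule's right-hand side or depends on a non-nullable symbol.

{J, P}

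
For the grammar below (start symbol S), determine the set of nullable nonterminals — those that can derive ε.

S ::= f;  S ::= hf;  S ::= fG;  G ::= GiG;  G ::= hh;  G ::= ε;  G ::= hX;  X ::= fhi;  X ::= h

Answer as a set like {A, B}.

{G}

Directly nullable (have an ε-rule): {G}.
Not nullable: S, X — each has a terminal in every rule's right-hand side or depends on a non-nullable symbol.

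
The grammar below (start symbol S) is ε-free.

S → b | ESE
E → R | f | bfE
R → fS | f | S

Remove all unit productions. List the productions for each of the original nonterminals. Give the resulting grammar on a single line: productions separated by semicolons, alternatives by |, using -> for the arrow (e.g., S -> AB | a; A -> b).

Unit productions: E->R, R->S.
Unit pairs (A ⇒* B via units): (E,R), (E,S), (R,S).
S: inherits non-unit rules of {S} → ESE | b.
E: inherits non-unit rules of {E, R, S} → ESE | b | bfE | f | fS.
R: inherits non-unit rules of {R, S} → ESE | b | f | fS.

S -> b | ESE; E -> b | f | fS | ESE | bfE; R -> b | f | fS | ESE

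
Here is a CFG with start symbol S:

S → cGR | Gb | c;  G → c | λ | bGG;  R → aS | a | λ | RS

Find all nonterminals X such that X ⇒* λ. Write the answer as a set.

Directly nullable (have an ε-rule): {G, R}.
Not nullable: S — each has a terminal in every rule's right-hand side or depends on a non-nullable symbol.

{G, R}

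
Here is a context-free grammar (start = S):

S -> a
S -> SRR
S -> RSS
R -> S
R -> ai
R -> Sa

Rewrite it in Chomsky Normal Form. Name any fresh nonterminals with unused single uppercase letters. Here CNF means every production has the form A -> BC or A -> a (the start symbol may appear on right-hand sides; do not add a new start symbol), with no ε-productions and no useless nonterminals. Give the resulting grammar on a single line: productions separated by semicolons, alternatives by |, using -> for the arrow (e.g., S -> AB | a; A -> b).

S -> a | RE | SF; A -> a; B -> i; C -> SS; D -> RR; E -> SS; F -> RR; R -> a | AB | RC | SA | SD

No ε-productions.
After unit-elimination: S -> a | RSS | SRR; R -> a | Sa | ai | RSS | SRR.
TERM: introduce A -> a, B -> i and substitute in every rule of length ≥2.
BIN: R -> RSS becomes R -> RC, C -> SS; R -> SRR becomes R -> SD, D -> RR; S -> RSS becomes S -> RE, E -> SS; S -> SRR becomes S -> SF, F -> RR.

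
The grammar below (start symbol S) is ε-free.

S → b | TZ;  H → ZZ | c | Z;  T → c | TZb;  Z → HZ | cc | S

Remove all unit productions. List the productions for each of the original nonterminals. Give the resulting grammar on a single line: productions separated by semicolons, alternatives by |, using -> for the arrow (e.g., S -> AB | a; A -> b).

Unit productions: H->Z, Z->S.
Unit pairs (A ⇒* B via units): (H,S), (H,Z), (Z,S).
S: inherits non-unit rules of {S} → TZ | b.
H: inherits non-unit rules of {H, S, Z} → HZ | TZ | ZZ | b | c | cc.
T: inherits non-unit rules of {T} → TZb | c.
Z: inherits non-unit rules of {S, Z} → HZ | TZ | b | cc.

S -> b | TZ; H -> b | c | HZ | TZ | ZZ | cc; T -> c | TZb; Z -> b | HZ | TZ | cc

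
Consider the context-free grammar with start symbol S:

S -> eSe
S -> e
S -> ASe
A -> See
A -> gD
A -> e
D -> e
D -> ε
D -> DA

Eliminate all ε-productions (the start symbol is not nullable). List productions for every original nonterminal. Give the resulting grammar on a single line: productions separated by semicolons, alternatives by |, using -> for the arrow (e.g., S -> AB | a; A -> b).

Nullable set: {D}.
A -> gD: D nullable, giving g | gD.
Drop D -> ε.
D -> DA: D nullable, giving A | DA.
Unchanged (no nullable symbols): S -> ASe; S -> e; S -> eSe; A -> See; A -> e; D -> e.

S -> e | ASe | eSe; A -> e | g | gD | See; D -> A | e | DA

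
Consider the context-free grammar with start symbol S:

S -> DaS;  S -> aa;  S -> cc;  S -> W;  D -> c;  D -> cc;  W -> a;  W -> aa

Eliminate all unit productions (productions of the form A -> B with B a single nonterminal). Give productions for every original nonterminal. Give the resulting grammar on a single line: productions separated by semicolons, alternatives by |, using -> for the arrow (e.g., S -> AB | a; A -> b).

S -> a | aa | cc | DaS; D -> c | cc; W -> a | aa

Unit productions: S->W.
Unit pairs (A ⇒* B via units): (S,W).
S: inherits non-unit rules of {S, W} → DaS | a | aa | cc.
D: inherits non-unit rules of {D} → c | cc.
W: inherits non-unit rules of {W} → a | aa.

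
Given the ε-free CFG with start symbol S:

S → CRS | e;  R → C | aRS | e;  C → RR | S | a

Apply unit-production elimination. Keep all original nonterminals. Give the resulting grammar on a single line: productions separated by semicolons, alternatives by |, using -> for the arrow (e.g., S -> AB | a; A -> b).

S -> e | CRS; C -> a | e | RR | CRS; R -> a | e | RR | CRS | aRS

Unit productions: C->S, R->C.
Unit pairs (A ⇒* B via units): (C,S), (R,C), (R,S).
S: inherits non-unit rules of {S} → CRS | e.
C: inherits non-unit rules of {C, S} → CRS | RR | a | e.
R: inherits non-unit rules of {C, R, S} → CRS | RR | a | aRS | e.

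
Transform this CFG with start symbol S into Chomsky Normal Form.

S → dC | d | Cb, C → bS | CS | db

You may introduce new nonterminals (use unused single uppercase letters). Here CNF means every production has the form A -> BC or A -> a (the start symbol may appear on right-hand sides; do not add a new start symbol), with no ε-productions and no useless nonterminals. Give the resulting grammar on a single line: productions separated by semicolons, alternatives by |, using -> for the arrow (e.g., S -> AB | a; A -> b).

S -> d | BC | CA; A -> b; B -> d; C -> AS | BA | CS

No ε-productions.
No unit productions to eliminate.
TERM: introduce A -> b, B -> d and substitute in every rule of length ≥2.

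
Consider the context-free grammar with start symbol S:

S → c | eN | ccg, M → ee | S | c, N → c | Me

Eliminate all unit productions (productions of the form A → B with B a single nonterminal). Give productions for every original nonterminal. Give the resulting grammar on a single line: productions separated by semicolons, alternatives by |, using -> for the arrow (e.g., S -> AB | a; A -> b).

S -> c | eN | ccg; M -> c | eN | ee | ccg; N -> c | Me

Unit productions: M->S.
Unit pairs (A ⇒* B via units): (M,S).
S: inherits non-unit rules of {S} → c | ccg | eN.
M: inherits non-unit rules of {M, S} → c | ccg | eN | ee.
N: inherits non-unit rules of {N} → Me | c.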